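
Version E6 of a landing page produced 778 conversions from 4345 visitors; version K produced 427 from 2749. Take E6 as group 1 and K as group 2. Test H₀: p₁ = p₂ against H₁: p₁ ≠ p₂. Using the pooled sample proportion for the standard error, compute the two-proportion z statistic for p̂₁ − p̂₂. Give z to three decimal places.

p̂₁ = 778/4345 ≈ 0.17906, p̂₂ = 427/2749 ≈ 0.15533.
Pooled p̂ = (778+427)/(4345+2749) = 1205/7094 = 0.16986.
SE = √(p̂(1−p̂)(1/n₁+1/n₂)) = √(0.16986·0.83014·0.000593918) = √(8.37477e-05) = 0.00915.
z = (0.17906 − 0.15533)/0.00915 = 0.02373/0.00915 = 2.593.

z = 2.593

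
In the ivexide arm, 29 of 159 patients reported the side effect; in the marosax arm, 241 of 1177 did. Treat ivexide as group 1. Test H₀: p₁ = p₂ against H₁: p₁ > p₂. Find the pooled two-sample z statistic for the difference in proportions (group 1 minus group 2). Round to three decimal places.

z = -0.659

p̂₁ = 29/159 ≈ 0.18239, p̂₂ = 241/1177 ≈ 0.20476.
Pooled p̂ = (29+241)/(159+1177) = 270/1336 = 0.20210.
SE = √(p̂(1−p̂)(1/n₁+1/n₂)) = √(0.20210·0.79790·0.00713893) = √(0.00115117) = 0.03393.
z = (0.18239 − 0.20476)/0.03393 = -0.02237/0.03393 = -0.659.
p-value = P(Z > -0.659) ≈ 0.7451.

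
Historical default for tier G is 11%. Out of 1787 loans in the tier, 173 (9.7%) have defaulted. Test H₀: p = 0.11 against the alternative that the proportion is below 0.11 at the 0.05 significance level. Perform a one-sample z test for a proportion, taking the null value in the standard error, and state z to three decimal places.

p̂ = 173/1787 = 0.09681.
Under H₀, SE = √(0.11·0.89/1787) = √(5.47846e-05) = 0.00740.
z = (0.09681 − 0.11)/0.00740 = -0.01319/0.00740 = -1.782.
p-value = P(Z < -1.782) ≈ 0.0374; since p < α = 0.05, reject H₀.

z = -1.782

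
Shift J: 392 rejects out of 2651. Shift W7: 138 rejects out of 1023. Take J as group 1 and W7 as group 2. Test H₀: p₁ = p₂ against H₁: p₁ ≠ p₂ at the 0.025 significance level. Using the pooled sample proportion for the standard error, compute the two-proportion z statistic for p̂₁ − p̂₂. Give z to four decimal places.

p̂₁ = 392/2651 ≈ 0.1478687, p̂₂ = 138/1023 ≈ 0.1348974.
Pooled p̂ = (392+138)/(2651+1023) = 530/3674 = 0.1442569.
SE = √(0.123447 × 0.00135473) = 0.0129320.
z = (0.1478687 − 0.1348974)/0.0129320 = 0.0129713/0.0129320 = 1.0030.
p-value = 2·P(Z > 1.003) ≈ 0.3158. With α = 0.025, fail to reject H₀.

z = 1.0030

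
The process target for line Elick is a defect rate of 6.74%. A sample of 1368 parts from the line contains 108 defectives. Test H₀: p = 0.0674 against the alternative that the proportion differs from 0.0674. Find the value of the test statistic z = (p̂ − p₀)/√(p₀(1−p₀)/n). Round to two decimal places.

p̂ = 108/1368 = 0.07895.
SE = √(p₀(1−p₀)/n) = √(0.062857/1368) = 0.00678.
z = (0.07895 − 0.0674)/0.00678 = 0.01155/0.00678 = 1.70.

z = 1.70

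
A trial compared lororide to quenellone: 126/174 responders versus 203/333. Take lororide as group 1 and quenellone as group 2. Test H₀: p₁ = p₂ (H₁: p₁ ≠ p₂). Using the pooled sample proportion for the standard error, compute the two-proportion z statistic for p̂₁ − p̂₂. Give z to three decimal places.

p̂₁ = 126/174 ≈ 0.72414, p̂₂ = 203/333 ≈ 0.60961.
Pooled p̂ = (126+203)/(174+333) = 329/507 = 0.64892.
SE = √(0.227824 × 0.00875013) = 0.04465.
z = (0.72414 − 0.60961)/0.04465 = 0.11453/0.04465 = 2.565.

z = 2.565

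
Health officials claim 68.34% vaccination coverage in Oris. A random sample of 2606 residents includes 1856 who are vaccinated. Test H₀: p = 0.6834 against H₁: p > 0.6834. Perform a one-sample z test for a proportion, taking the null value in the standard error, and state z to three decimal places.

z = 3.161

p̂ = 1856/2606 = 0.71220.
Under H₀, SE = √(0.6834·0.3166/2606) = √(8.30255e-05) = 0.00911.
z = (0.71220 − 0.6834)/0.00911 = 0.02880/0.00911 = 3.161.
p-value = P(Z > 3.161) ≈ 0.0008.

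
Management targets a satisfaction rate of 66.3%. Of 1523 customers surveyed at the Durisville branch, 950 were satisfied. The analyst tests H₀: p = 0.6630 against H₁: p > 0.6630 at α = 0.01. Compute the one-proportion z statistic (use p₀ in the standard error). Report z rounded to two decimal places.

z = -3.24

p̂ = 950/1523 ≈ 0.6238.
Standard error under H₀: √(0.663×0.337/1523) = 0.0121.
z = (0.6238 − 0.663)/0.0121 = -0.0392/0.0121 = -3.24.
p-value = P(Z > -3.239) ≈ 0.9994; since p > α = 0.01, fail to reject H₀.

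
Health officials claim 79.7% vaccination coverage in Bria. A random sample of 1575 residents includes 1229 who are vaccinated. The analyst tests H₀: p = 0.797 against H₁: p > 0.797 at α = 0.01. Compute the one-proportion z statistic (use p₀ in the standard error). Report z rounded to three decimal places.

p̂ = 1229/1575 = 0.780317.
SE = √(p₀(1−p₀)/n) = √(0.16179/1575) = 0.010135.
z = (0.780317 − 0.797)/0.010135 = -0.016683/0.010135 = -1.646.
p-value = P(Z > -1.646) ≈ 0.9501, so at α = 0.01 we fail to reject H₀.

z = -1.646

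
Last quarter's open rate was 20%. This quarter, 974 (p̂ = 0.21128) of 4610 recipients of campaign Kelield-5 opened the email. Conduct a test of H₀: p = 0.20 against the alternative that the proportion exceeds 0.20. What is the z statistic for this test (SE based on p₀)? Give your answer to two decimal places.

p̂ = 974/4610 ≈ 0.211280.
Standard error under H₀: √(0.2×0.8/4610) = 0.005891.
z = (0.211280 − 0.2)/0.005891 = 0.011280/0.005891 = 1.91.
p-value = P(Z > 1.915) ≈ 0.0278.

z = 1.91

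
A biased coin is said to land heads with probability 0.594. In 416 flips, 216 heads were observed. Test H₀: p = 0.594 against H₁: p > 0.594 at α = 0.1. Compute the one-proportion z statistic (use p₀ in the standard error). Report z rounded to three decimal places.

p̂ = 216/416 ≈ 0.51923.
Standard error under H₀: √(0.594×0.406/416) = 0.02408.
z = (0.51923 − 0.594)/0.02408 = -0.07477/0.02408 = -3.105.
p-value = P(Z > -3.105) ≈ 0.9990, so at α = 0.1 we fail to reject H₀.

z = -3.105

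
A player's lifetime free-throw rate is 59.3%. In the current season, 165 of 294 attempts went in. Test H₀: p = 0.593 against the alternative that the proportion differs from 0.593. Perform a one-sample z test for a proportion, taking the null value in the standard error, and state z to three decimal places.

p̂ = 165/294 ≈ 0.56122.
Under H₀, SE = √(0.593·0.407/294) = √(0.000820922) = 0.02865.
z = (0.56122 − 0.593)/0.02865 = -0.03178/0.02865 = -1.109.

z = -1.109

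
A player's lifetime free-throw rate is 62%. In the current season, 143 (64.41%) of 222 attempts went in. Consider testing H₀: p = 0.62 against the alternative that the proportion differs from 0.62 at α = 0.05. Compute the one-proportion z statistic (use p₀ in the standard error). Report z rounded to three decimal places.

p̂ = 143/222 = 0.64414.
SE = √(p₀(1−p₀)/n) = √(0.2356/222) = 0.03258.
z = (0.64414 − 0.62)/0.03258 = 0.02414/0.03258 = 0.741.
Two-sided p-value ≈ 2·Φ(−0.741) = 0.4586; since p > α = 0.05, fail to reject H₀.

z = 0.741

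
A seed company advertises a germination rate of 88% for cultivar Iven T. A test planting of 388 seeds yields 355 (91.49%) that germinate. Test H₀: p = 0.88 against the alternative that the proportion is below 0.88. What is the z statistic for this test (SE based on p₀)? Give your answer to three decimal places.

z = 2.118

p̂ = 355/388 = 0.91495.
Under H₀, SE = √(0.88·0.12/388) = √(0.000272165) = 0.01650.
z = (0.91495 − 0.88)/0.01650 = 0.03495/0.01650 = 2.118.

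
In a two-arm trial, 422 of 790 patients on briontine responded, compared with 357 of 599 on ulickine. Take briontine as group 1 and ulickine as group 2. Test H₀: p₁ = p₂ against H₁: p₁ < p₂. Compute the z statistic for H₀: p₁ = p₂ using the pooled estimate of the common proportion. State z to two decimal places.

p̂₁ = 422/790 = 0.5342, p̂₂ = 357/599 = 0.5960.
Pooled p̂ = (422+357)/(790+599) = 779/1389 = 0.5608.
SE = √(p̂(1−p̂)(1/n₁+1/n₂)) = √(0.5608·0.4392·0.00293527) = √(0.000722955) = 0.0269.
z = (0.5342 − 0.5960)/0.0269 = -0.0618/0.0269 = -2.30.
p-value = P(Z < -2.299) ≈ 0.0108.

z = -2.30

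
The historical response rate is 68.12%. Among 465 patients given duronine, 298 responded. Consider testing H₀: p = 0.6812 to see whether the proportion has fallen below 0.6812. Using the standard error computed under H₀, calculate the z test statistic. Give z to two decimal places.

z = -1.87

p̂ = 298/465 = 0.6409.
SE = √(p₀(1−p₀)/n) = √(0.21717/465) = 0.0216.
z = (0.6409 − 0.6812)/0.0216 = -0.0403/0.0216 = -1.87.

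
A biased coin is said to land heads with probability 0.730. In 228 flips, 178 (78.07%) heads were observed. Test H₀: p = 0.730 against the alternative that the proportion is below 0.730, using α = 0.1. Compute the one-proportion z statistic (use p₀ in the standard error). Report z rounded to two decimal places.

p̂ = 178/228 ≈ 0.7807.
SE = √(p₀(1−p₀)/n) = √(0.1971/228) = 0.0294.
z = (0.7807 − 0.73)/0.0294 = 0.0507/0.0294 = 1.72.
p-value = P(Z < 1.724) ≈ 0.9577. With α = 0.1, fail to reject H₀.

z = 1.72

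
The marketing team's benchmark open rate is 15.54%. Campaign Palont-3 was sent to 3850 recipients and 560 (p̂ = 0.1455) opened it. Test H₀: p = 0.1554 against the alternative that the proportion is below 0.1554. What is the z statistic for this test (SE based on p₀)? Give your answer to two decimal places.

p̂ = 560/3850 = 0.14545.
Standard error under H₀: √(0.1554×0.8446/3850) = 0.00584.
z = (0.14545 − 0.1554)/0.00584 = -0.00995/0.00584 = -1.70.
p-value = P(Z < -1.703) ≈ 0.0443.

z = -1.70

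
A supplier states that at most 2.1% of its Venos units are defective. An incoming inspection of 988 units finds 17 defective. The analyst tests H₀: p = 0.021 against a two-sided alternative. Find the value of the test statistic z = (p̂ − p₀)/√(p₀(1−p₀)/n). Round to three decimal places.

z = -0.832

p̂ = 17/988 = 0.017206.
SE = √(p₀(1−p₀)/n) = √(0.020559/988) = 0.004562.
z = (0.017206 − 0.021)/0.004562 = -0.003794/0.004562 = -0.832.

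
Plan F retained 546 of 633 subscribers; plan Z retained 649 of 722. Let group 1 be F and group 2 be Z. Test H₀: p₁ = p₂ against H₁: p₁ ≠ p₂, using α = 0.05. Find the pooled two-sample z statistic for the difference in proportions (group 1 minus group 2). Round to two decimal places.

p̂₁ = 546/633 ≈ 0.86256, p̂₂ = 649/722 ≈ 0.89889.
Pooled p̂ = (546+649)/(633+722) = 1195/1355 = 0.88192.
SE = √(p̂(1−p̂)(1/n₁+1/n₂)) = √(0.88192·0.11808·0.00296482) = √(0.000308751) = 0.01757.
z = (0.86256 − 0.89889)/0.01757 = -0.03633/0.01757 = -2.07.
p-value = 2·P(Z > 2.068) ≈ 0.0387. With α = 0.05, reject H₀.

z = -2.07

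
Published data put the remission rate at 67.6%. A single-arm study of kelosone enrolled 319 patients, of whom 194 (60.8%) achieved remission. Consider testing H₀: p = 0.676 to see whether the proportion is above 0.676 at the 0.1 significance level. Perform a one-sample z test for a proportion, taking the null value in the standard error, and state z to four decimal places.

p̂ = 194/319 = 0.608150.
SE = √(p₀(1−p₀)/n) = √(0.21902/319) = 0.026203.
z = (0.608150 − 0.676)/0.026203 = -0.067850/0.026203 = -2.5894.
p-value = P(Z > -2.589) ≈ 0.9952. With α = 0.1, fail to reject H₀.

z = -2.5894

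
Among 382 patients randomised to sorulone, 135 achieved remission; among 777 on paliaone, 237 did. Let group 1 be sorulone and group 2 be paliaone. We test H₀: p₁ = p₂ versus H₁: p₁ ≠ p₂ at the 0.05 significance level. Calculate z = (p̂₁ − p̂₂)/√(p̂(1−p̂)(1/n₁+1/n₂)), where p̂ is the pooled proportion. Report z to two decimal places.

p̂₁ = 135/382 ≈ 0.3534, p̂₂ = 237/777 ≈ 0.3050.
Pooled p̂ = (135+237)/(382+777) = 372/1159 = 0.3210.
SE = √(0.217947 × 0.0039048) = 0.0292.
z = (0.3534 − 0.3050)/0.0292 = 0.0484/0.0292 = 1.66.
p-value = 2·P(Z > 1.659) ≈ 0.0972, so at α = 0.05 we fail to reject H₀.

z = 1.66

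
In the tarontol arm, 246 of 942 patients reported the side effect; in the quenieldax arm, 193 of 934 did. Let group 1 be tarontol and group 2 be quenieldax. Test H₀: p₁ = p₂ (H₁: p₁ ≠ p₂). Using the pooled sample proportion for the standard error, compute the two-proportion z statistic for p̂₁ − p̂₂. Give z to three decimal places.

z = 2.788

p̂₁ = 246/942 = 0.26115, p̂₂ = 193/934 = 0.20664.
Pooled p̂ = (246+193)/(942+934) = 439/1876 = 0.23401.
SE = √(p̂(1−p̂)(1/n₁+1/n₂)) = √(0.23401·0.76599·0.00213223) = √(0.0003822) = 0.01955.
z = (0.26115 − 0.20664)/0.01955 = 0.05451/0.01955 = 2.788.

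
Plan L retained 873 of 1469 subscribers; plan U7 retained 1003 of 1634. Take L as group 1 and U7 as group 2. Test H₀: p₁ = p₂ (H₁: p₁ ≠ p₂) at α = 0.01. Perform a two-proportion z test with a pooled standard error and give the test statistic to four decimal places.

z = -1.1120

p̂₁ = 873/1469 = 0.594282, p̂₂ = 1003/1634 = 0.613831.
Pooled p̂ = (873+1003)/(1469+1634) = 1876/3103 = 0.604576.
SE = √(0.239064 × 0.00129273) = 0.017580.
z = (0.594282 − 0.613831)/0.017580 = -0.019549/0.017580 = -1.1120.
Two-sided p-value ≈ 2·Φ(−1.112) = 0.2661; since p > α = 0.01, fail to reject H₀.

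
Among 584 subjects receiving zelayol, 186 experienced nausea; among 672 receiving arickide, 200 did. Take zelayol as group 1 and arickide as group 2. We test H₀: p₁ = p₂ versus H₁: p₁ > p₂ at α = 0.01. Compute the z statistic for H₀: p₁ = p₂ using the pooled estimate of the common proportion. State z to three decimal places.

p̂₁ = 186/584 ≈ 0.31849, p̂₂ = 200/672 ≈ 0.29762.
Pooled p̂ = (186+200)/(584+672) = 386/1256 = 0.30732.
SE = √(0.212876 × 0.00320042) = 0.02610.
z = (0.31849 − 0.29762)/0.02610 = 0.02087/0.02610 = 0.800.
p-value = P(Z > 0.800) ≈ 0.2119; since p > α = 0.01, fail to reject H₀.

z = 0.800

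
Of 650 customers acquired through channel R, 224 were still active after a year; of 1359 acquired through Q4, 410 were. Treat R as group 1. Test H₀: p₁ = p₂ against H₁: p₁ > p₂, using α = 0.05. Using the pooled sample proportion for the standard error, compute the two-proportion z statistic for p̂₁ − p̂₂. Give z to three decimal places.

z = 1.937

p̂₁ = 224/650 ≈ 0.34462, p̂₂ = 410/1359 ≈ 0.30169.
Pooled p̂ = (224+410)/(650+1359) = 634/2009 = 0.31558.
SE = √(p̂(1−p̂)(1/n₁+1/n₂)) = √(0.31558·0.68442·0.0022743) = √(0.000491224) = 0.02216.
z = (0.34462 − 0.30169)/0.02216 = 0.04293/0.02216 = 1.937.
p-value = P(Z > 1.937) ≈ 0.0264, so at α = 0.05 we reject H₀.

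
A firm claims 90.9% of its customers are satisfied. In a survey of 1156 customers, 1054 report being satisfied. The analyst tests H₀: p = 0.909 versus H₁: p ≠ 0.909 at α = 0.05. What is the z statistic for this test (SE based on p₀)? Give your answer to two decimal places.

z = 0.33

p̂ = 1054/1156 = 0.9118.
Standard error under H₀: √(0.909×0.091/1156) = 0.0085.
z = (0.9118 − 0.909)/0.0085 = 0.0028/0.0085 = 0.33.
Two-sided p-value ≈ 2·Φ(−0.327) = 0.7438, so at α = 0.05 we fail to reject H₀.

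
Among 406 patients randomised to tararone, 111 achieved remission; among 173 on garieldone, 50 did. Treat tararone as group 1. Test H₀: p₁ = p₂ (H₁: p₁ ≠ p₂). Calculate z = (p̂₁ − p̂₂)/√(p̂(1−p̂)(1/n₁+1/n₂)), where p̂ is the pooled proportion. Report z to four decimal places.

z = -0.3839

p̂₁ = 111/406 ≈ 0.273399, p̂₂ = 50/173 ≈ 0.289017.
Pooled p̂ = (111+50)/(406+173) = 161/579 = 0.278066.
SE = √(p̂(1−p̂)(1/n₁+1/n₂)) = √(0.278066·0.721934·0.0082434) = √(0.00165482) = 0.040680.
z = (0.273399 − 0.289017)/0.040680 = -0.015618/0.040680 = -0.3839.
p-value = 2·P(Z > 0.384) ≈ 0.7010.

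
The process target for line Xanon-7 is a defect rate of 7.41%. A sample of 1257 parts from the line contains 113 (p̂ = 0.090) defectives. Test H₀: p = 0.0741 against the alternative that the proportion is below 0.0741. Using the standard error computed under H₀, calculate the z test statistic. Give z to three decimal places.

z = 2.138

p̂ = 113/1257 = 0.08990.
Standard error under H₀: √(0.0741×0.9259/1257) = 0.00739.
z = (0.08990 − 0.0741)/0.00739 = 0.01580/0.00739 = 2.138.
p-value = P(Z < 2.138) ≈ 0.9837.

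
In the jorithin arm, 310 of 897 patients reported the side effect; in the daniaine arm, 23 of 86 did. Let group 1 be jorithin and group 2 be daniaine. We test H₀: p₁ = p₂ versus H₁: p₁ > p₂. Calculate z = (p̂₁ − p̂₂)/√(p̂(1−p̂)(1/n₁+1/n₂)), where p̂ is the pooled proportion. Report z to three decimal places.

z = 1.463

p̂₁ = 310/897 ≈ 0.34560, p̂₂ = 23/86 ≈ 0.26744.
Pooled p̂ = (310+23)/(897+86) = 333/983 = 0.33876.
SE = √(p̂(1−p̂)(1/n₁+1/n₂)) = √(0.33876·0.66124·0.0127427) = √(0.00285439) = 0.05343.
z = (0.34560 − 0.26744)/0.05343 = 0.07816/0.05343 = 1.463.
p-value = P(Z > 1.463) ≈ 0.0718.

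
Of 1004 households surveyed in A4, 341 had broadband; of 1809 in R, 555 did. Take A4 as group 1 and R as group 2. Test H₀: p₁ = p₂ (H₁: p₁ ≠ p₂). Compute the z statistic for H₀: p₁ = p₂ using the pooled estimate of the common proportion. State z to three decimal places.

p̂₁ = 341/1004 = 0.33964, p̂₂ = 555/1809 = 0.30680.
Pooled p̂ = (341+555)/(1004+1809) = 896/2813 = 0.31852.
SE = √(p̂(1−p̂)(1/n₁+1/n₂)) = √(0.31852·0.68148·0.00154881) = √(0.000336193) = 0.01834.
z = (0.33964 − 0.30680)/0.01834 = 0.03284/0.01834 = 1.791.
Two-sided p-value ≈ 2·Φ(−1.791) = 0.0733.

z = 1.791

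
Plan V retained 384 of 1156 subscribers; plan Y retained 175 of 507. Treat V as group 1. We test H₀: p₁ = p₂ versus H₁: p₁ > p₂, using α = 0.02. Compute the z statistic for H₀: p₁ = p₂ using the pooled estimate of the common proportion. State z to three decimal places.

z = -0.516

p̂₁ = 384/1156 = 0.33218, p̂₂ = 175/507 = 0.34517.
Pooled p̂ = (384+175)/(1156+507) = 559/1663 = 0.33614.
SE = √(p̂(1−p̂)(1/n₁+1/n₂)) = √(0.33614·0.66386·0.00283744) = √(0.000633174) = 0.02516.
z = (0.33218 − 0.34517)/0.02516 = -0.01299/0.02516 = -0.516.
p-value = P(Z > -0.516) ≈ 0.6971, so at α = 0.02 we fail to reject H₀.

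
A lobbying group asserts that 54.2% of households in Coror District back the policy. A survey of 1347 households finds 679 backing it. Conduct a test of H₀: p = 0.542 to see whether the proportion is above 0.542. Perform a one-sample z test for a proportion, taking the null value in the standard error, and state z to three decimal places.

z = -2.793

p̂ = 679/1347 ≈ 0.504083.
SE = √(p₀(1−p₀)/n) = √(0.24824/1347) = 0.013575.
z = (0.504083 − 0.542)/0.013575 = -0.037917/0.013575 = -2.793.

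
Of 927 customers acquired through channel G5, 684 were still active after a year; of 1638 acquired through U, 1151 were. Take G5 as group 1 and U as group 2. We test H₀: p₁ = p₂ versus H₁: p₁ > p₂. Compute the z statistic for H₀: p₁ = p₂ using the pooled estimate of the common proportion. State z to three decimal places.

z = 1.897

p̂₁ = 684/927 ≈ 0.737864, p̂₂ = 1151/1638 ≈ 0.702686.
Pooled p̂ = (684+1151)/(927+1638) = 1835/2565 = 0.715400.
SE = √(0.203603 × 0.00168925) = 0.018546.
z = (0.737864 − 0.702686)/0.018546 = 0.035178/0.018546 = 1.897.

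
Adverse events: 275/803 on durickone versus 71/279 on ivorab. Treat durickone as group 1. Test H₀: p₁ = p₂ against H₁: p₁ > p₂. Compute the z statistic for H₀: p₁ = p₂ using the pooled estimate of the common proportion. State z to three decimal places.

z = 2.715

p̂₁ = 275/803 ≈ 0.34247, p̂₂ = 71/279 ≈ 0.25448.
Pooled p̂ = (275+71)/(803+279) = 346/1082 = 0.31978.
SE = √(p̂(1−p̂)(1/n₁+1/n₂)) = √(0.31978·0.68022·0.00482956) = √(0.00105053) = 0.03241.
z = (0.34247 − 0.25448)/0.03241 = 0.08799/0.03241 = 2.715.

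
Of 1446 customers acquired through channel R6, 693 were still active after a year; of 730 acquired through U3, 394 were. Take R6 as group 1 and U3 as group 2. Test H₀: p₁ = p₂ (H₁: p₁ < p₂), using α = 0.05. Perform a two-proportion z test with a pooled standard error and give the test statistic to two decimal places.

z = -2.66

p̂₁ = 693/1446 ≈ 0.4793, p̂₂ = 394/730 ≈ 0.5397.
Pooled p̂ = (693+394)/(1446+730) = 1087/2176 = 0.4995.
SE = √(p̂(1−p̂)(1/n₁+1/n₂)) = √(0.4995·0.5005·0.00206143) = √(0.000515356) = 0.0227.
z = (0.4793 − 0.5397)/0.0227 = -0.0604/0.0227 = -2.66.
p-value = P(Z < -2.664) ≈ 0.0039; since p < α = 0.05, reject H₀.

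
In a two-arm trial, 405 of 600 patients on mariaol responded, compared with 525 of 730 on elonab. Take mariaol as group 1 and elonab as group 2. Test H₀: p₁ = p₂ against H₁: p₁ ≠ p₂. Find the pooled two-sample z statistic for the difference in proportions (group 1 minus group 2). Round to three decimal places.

p̂₁ = 405/600 = 0.67500, p̂₂ = 525/730 = 0.71918.
Pooled p̂ = (405+525)/(600+730) = 930/1330 = 0.69925.
SE = √(p̂(1−p̂)(1/n₁+1/n₂)) = √(0.69925·0.30075·0.00303653) = √(0.000638583) = 0.02527.
z = (0.67500 − 0.71918)/0.02527 = -0.04418/0.02527 = -1.748.
p-value = 2·P(Z > 1.748) ≈ 0.0804.

z = -1.748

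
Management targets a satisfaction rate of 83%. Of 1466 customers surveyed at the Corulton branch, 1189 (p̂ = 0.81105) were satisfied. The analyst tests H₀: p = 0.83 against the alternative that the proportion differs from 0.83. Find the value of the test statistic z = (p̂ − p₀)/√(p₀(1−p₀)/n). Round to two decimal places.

p̂ = 1189/1466 ≈ 0.8111.
Under H₀, SE = √(0.83·0.17/1466) = √(9.62483e-05) = 0.0098.
z = (0.8111 − 0.83)/0.0098 = -0.0189/0.0098 = -1.93.
Two-sided p-value ≈ 2·Φ(−1.932) = 0.0534.

z = -1.93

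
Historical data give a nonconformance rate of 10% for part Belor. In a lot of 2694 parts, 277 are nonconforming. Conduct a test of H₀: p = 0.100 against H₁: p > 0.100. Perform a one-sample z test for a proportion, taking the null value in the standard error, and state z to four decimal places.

p̂ = 277/2694 ≈ 0.102821.
Under H₀, SE = √(0.1·0.9/2694) = √(3.34076e-05) = 0.005780.
z = (0.102821 − 0.1)/0.005780 = 0.002821/0.005780 = 0.4881.
p-value = P(Z > 0.488) ≈ 0.3127.

z = 0.4881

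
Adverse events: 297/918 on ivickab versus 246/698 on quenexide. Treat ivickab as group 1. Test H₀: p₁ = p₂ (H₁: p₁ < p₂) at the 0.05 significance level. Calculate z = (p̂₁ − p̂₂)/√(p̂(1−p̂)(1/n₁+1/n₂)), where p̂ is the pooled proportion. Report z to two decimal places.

z = -1.22

p̂₁ = 297/918 = 0.3235, p̂₂ = 246/698 = 0.3524.
Pooled p̂ = (297+246)/(918+698) = 543/1616 = 0.3360.
SE = √(0.223109 × 0.00252199) = 0.0237.
z = (0.3235 − 0.3524)/0.0237 = -0.0289/0.0237 = -1.22.
p-value = P(Z < -1.219) ≈ 0.1115. With α = 0.05, fail to reject H₀.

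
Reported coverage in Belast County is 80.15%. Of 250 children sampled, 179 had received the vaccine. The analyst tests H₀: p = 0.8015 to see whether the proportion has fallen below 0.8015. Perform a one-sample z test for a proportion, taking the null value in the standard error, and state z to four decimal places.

p̂ = 179/250 ≈ 0.7160000.
SE = √(p₀(1−p₀)/n) = √(0.1591/250) = 0.0252268.
z = (0.7160000 − 0.8015)/0.0252268 = -0.0855000/0.0252268 = -3.3893.

z = -3.3893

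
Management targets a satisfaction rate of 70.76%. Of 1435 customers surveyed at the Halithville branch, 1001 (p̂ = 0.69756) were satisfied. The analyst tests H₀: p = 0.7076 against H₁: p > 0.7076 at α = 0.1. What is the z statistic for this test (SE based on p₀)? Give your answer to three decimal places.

p̂ = 1001/1435 = 0.69756.
Standard error under H₀: √(0.7076×0.2924/1435) = 0.01201.
z = (0.69756 − 0.7076)/0.01201 = -0.01004/0.01201 = -0.836.
p-value = P(Z > -0.836) ≈ 0.7984; since p > α = 0.1, fail to reject H₀.

z = -0.836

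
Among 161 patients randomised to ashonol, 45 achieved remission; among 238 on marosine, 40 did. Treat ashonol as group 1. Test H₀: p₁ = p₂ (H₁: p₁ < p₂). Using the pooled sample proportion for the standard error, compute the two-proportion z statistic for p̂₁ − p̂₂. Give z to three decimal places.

p̂₁ = 45/161 = 0.27950, p̂₂ = 40/238 = 0.16807.
Pooled p̂ = (45+40)/(161+238) = 85/399 = 0.21303.
SE = √(0.16765 × 0.0104129) = 0.04178.
z = (0.27950 − 0.16807)/0.04178 = 0.11143/0.04178 = 2.667.
p-value = P(Z < 2.667) ≈ 0.9962.

z = 2.667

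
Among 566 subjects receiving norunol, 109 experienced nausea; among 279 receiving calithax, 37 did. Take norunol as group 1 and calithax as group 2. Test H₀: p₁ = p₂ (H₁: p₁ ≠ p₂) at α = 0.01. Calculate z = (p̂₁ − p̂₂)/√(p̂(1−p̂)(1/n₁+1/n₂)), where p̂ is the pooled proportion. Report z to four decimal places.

z = 2.1682

p̂₁ = 109/566 ≈ 0.1925795, p̂₂ = 37/279 ≈ 0.1326165.
Pooled p̂ = (109+37)/(566+279) = 146/845 = 0.1727811.
SE = √(0.142928 × 0.00535101) = 0.0276552.
z = (0.1925795 − 0.1326165)/0.0276552 = 0.0599630/0.0276552 = 2.1682.
Two-sided p-value ≈ 2·Φ(−2.168) = 0.0301, so at α = 0.01 we fail to reject H₀.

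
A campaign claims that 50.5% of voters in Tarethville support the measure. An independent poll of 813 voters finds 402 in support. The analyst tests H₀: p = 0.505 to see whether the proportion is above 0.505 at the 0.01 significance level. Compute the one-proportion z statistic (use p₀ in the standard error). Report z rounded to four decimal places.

p̂ = 402/813 = 0.494465.
SE = √(p₀(1−p₀)/n) = √(0.24998/813) = 0.017535.
z = (0.494465 − 0.505)/0.017535 = -0.010535/0.017535 = -0.6008.
p-value = P(Z > -0.601) ≈ 0.7260. With α = 0.01, fail to reject H₀.

z = -0.6008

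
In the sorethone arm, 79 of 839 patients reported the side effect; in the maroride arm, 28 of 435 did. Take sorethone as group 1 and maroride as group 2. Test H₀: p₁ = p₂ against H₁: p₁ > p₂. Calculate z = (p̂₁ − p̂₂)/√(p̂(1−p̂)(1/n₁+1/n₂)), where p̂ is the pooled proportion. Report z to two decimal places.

z = 1.82

p̂₁ = 79/839 ≈ 0.0942, p̂₂ = 28/435 ≈ 0.0644.
Pooled p̂ = (79+28)/(839+435) = 107/1274 = 0.0840.
SE = √(0.0769336 × 0.00349075) = 0.0164.
z = (0.0942 − 0.0644)/0.0164 = 0.0298/0.0164 = 1.82.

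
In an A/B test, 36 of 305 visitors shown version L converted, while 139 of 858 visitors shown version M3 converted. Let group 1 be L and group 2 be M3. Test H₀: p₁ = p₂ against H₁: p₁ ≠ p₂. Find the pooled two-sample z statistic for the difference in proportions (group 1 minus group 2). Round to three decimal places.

p̂₁ = 36/305 = 0.11803, p̂₂ = 139/858 = 0.16200.
Pooled p̂ = (36+139)/(305+858) = 175/1163 = 0.15047.
SE = √(p̂(1−p̂)(1/n₁+1/n₂)) = √(0.15047·0.84953·0.00444419) = √(0.000568104) = 0.02383.
z = (0.11803 − 0.16200)/0.02383 = -0.04397/0.02383 = -1.845.

z = -1.845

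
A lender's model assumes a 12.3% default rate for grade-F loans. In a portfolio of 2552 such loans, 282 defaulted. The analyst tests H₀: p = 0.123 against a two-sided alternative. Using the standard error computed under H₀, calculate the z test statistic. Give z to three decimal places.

z = -1.922

p̂ = 282/2552 = 0.110502.
Under H₀, SE = √(0.123·0.877/2552) = √(4.22692e-05) = 0.006501.
z = (0.110502 − 0.123)/0.006501 = -0.012498/0.006501 = -1.922.
Two-sided p-value ≈ 2·Φ(−1.922) = 0.0546.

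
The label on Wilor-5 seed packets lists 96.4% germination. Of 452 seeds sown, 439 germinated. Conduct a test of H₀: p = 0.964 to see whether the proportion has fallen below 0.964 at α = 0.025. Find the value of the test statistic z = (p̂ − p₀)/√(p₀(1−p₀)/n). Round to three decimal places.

p̂ = 439/452 ≈ 0.97124.
Under H₀, SE = √(0.964·0.036/452) = √(7.67788e-05) = 0.00876.
z = (0.97124 − 0.964)/0.00876 = 0.00724/0.00876 = 0.826.
p-value = P(Z < 0.826) ≈ 0.7956, so at α = 0.025 we fail to reject H₀.

z = 0.826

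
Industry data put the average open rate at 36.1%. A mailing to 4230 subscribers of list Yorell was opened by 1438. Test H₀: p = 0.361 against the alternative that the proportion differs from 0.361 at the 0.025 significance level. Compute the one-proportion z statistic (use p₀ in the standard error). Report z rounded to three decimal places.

p̂ = 1438/4230 ≈ 0.339953.
Standard error under H₀: √(0.361×0.639/4230) = 0.007385.
z = (0.339953 − 0.361)/0.007385 = -0.021047/0.007385 = -2.850.
Two-sided p-value ≈ 2·Φ(−2.850) = 0.0044, so at α = 0.025 we reject H₀.

z = -2.850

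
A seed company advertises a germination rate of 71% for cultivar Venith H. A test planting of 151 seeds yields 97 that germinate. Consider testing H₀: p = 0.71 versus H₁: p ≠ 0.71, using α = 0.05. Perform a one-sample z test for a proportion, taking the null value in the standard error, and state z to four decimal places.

p̂ = 97/151 = 0.642384.
Standard error under H₀: √(0.71×0.29/151) = 0.036927.
z = (0.642384 − 0.71)/0.036927 = -0.067616/0.036927 = -1.8311.
Two-sided p-value ≈ 2·Φ(−1.831) = 0.0671; since p > α = 0.05, fail to reject H₀.

z = -1.8311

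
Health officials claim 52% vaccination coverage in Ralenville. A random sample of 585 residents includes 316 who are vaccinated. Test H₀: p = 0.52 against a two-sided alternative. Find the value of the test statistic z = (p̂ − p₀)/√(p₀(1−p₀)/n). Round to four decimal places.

z = 0.9765

p̂ = 316/585 ≈ 0.540171.
Under H₀, SE = √(0.52·0.48/585) = √(0.000426667) = 0.020656.
z = (0.540171 − 0.52)/0.020656 = 0.020171/0.020656 = 0.9765.
Two-sided p-value ≈ 2·Φ(−0.977) = 0.3288.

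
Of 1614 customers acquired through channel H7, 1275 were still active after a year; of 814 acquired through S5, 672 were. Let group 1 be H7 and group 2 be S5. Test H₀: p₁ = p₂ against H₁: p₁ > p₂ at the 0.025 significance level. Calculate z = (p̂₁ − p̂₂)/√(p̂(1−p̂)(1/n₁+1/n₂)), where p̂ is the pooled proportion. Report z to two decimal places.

p̂₁ = 1275/1614 ≈ 0.7900, p̂₂ = 672/814 ≈ 0.8256.
Pooled p̂ = (1275+672)/(1614+814) = 1947/2428 = 0.8019.
SE = √(p̂(1−p̂)(1/n₁+1/n₂)) = √(0.8019·0.1981·0.00184808) = √(0.000293585) = 0.0171.
z = (0.7900 − 0.8256)/0.0171 = -0.0356/0.0171 = -2.08.
p-value = P(Z > -2.077) ≈ 0.9811, so at α = 0.025 we fail to reject H₀.

z = -2.08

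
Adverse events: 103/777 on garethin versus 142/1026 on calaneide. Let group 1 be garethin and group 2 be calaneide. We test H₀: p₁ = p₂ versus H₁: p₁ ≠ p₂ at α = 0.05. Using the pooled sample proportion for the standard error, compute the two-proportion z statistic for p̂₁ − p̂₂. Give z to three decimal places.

p̂₁ = 103/777 = 0.13256, p̂₂ = 142/1026 = 0.13840.
Pooled p̂ = (103+142)/(777+1026) = 245/1803 = 0.13588.
SE = √(p̂(1−p̂)(1/n₁+1/n₂)) = √(0.13588·0.86412·0.00226166) = √(0.000265564) = 0.01630.
z = (0.13256 − 0.13840)/0.01630 = -0.00584/0.01630 = -0.358.
p-value = 2·P(Z > 0.358) ≈ 0.7200, so at α = 0.05 we fail to reject H₀.

z = -0.358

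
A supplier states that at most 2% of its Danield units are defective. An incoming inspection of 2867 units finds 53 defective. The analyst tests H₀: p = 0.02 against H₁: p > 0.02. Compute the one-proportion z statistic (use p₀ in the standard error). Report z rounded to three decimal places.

p̂ = 53/2867 ≈ 0.01849.
Standard error under H₀: √(0.02×0.98/2867) = 0.00261.
z = (0.01849 − 0.02)/0.00261 = -0.00151/0.00261 = -0.579.

z = -0.579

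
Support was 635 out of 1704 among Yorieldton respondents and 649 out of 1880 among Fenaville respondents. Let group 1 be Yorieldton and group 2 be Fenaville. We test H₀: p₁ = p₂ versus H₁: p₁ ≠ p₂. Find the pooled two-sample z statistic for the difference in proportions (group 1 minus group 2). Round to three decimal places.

z = 1.711

p̂₁ = 635/1704 = 0.37265, p̂₂ = 649/1880 = 0.34521.
Pooled p̂ = (635+649)/(1704+1880) = 1284/3584 = 0.35826.
SE = √(0.229909 × 0.00111877) = 0.01604.
z = (0.37265 − 0.34521)/0.01604 = 0.02744/0.01604 = 1.711.
Two-sided p-value ≈ 2·Φ(−1.711) = 0.0871.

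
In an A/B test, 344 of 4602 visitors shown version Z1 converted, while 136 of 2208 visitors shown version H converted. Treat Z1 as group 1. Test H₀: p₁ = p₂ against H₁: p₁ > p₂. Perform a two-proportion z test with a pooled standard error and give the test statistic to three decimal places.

p̂₁ = 344/4602 = 0.07475, p̂₂ = 136/2208 = 0.06159.
Pooled p̂ = (344+136)/(4602+2208) = 480/6810 = 0.07048.
SE = √(p̂(1−p̂)(1/n₁+1/n₂)) = √(0.07048·0.92952·0.000670195) = √(4.39089e-05) = 0.00663.
z = (0.07475 − 0.06159)/0.00663 = 0.01316/0.00663 = 1.985.

z = 1.985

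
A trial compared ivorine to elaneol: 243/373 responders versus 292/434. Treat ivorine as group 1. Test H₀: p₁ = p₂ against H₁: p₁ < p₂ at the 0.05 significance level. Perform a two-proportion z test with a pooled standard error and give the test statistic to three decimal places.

z = -0.639

p̂₁ = 243/373 ≈ 0.65147, p̂₂ = 292/434 ≈ 0.67281.
Pooled p̂ = (243+292)/(373+434) = 535/807 = 0.66295.
SE = √(0.223448 × 0.00498511) = 0.03338.
z = (0.65147 − 0.67281)/0.03338 = -0.02134/0.03338 = -0.639.
p-value = P(Z < -0.639) ≈ 0.2613, so at α = 0.05 we fail to reject H₀.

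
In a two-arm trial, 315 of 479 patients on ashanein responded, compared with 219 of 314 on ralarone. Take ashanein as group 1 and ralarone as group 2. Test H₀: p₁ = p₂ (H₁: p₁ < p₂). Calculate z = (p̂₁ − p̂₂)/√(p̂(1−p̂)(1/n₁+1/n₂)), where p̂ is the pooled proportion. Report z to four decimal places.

p̂₁ = 315/479 = 0.657620, p̂₂ = 219/314 = 0.697452.
Pooled p̂ = (315+219)/(479+314) = 534/793 = 0.673392.
SE = √(p̂(1−p̂)(1/n₁+1/n₂)) = √(0.673392·0.326608·0.0052724) = √(0.00115959) = 0.034053.
z = (0.657620 − 0.697452)/0.034053 = -0.039832/0.034053 = -1.1697.
p-value = P(Z < -1.170) ≈ 0.1211.

z = -1.1697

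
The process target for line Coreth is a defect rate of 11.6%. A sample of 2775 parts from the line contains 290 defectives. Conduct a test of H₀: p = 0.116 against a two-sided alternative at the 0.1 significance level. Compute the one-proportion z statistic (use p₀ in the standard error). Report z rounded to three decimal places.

z = -1.891

p̂ = 290/2775 ≈ 0.10450.
SE = √(p₀(1−p₀)/n) = √(0.10254/2775) = 0.00608.
z = (0.10450 − 0.116)/0.00608 = -0.01150/0.00608 = -1.891.
p-value = 2·P(Z > 1.891) ≈ 0.0586; since p < α = 0.1, reject H₀.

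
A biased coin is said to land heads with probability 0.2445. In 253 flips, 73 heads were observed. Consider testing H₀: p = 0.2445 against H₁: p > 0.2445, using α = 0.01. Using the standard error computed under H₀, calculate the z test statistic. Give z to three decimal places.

p̂ = 73/253 = 0.28854.
SE = √(p₀(1−p₀)/n) = √(0.18472/253) = 0.02702.
z = (0.28854 − 0.2445)/0.02702 = 0.04404/0.02702 = 1.630.
p-value = P(Z > 1.630) ≈ 0.0516. With α = 0.01, fail to reject H₀.

z = 1.630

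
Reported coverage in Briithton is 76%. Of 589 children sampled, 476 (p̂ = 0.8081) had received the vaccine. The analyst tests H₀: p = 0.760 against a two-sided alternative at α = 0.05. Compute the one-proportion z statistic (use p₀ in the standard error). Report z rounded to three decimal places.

z = 2.736

p̂ = 476/589 ≈ 0.80815.
Standard error under H₀: √(0.76×0.24/589) = 0.01760.
z = (0.80815 − 0.76)/0.01760 = 0.04815/0.01760 = 2.736.
p-value = 2·P(Z > 2.736) ≈ 0.0062. With α = 0.05, reject H₀.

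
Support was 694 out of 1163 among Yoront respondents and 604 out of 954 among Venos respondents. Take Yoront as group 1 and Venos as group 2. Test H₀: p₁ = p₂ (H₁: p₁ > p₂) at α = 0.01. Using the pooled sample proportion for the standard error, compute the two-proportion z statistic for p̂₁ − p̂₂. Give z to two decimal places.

z = -1.71

p̂₁ = 694/1163 = 0.5967, p̂₂ = 604/954 = 0.6331.
Pooled p̂ = (694+604)/(1163+954) = 1298/2117 = 0.6131.
SE = √(0.237201 × 0.00190806) = 0.0213.
z = (0.5967 − 0.6331)/0.0213 = -0.0364/0.0213 = -1.71.
p-value = P(Z > -1.711) ≈ 0.9564; since p > α = 0.01, fail to reject H₀.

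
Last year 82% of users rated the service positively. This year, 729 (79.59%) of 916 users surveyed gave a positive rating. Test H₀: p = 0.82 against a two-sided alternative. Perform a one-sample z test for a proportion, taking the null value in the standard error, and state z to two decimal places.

p̂ = 729/916 ≈ 0.7959.
SE = √(p₀(1−p₀)/n) = √(0.1476/916) = 0.0127.
z = (0.7959 − 0.82)/0.0127 = -0.0241/0.0127 = -1.90.
Two-sided p-value ≈ 2·Φ(−1.902) = 0.0571.

z = -1.90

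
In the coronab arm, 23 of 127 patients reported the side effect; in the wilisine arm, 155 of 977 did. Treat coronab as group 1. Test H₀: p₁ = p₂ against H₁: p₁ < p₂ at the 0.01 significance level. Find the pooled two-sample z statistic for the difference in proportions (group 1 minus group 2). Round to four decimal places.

z = 0.6473

p̂₁ = 23/127 = 0.181102, p̂₂ = 155/977 = 0.158649.
Pooled p̂ = (23+155)/(127+977) = 178/1104 = 0.161232.
SE = √(p̂(1−p̂)(1/n₁+1/n₂)) = √(0.161232·0.838768·0.00889756) = √(0.00120327) = 0.034688.
z = (0.181102 − 0.158649)/0.034688 = 0.022453/0.034688 = 0.6473.
p-value = P(Z < 0.647) ≈ 0.7413; since p > α = 0.01, fail to reject H₀.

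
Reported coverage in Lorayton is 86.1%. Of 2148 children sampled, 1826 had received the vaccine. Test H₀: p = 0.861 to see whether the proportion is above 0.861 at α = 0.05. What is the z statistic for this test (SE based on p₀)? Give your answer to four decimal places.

z = -1.4612

p̂ = 1826/2148 ≈ 0.8500931.
SE = √(p₀(1−p₀)/n) = √(0.11968/2148) = 0.0074643.
z = (0.8500931 − 0.861)/0.0074643 = -0.0109069/0.0074643 = -1.4612.
p-value = P(Z > -1.461) ≈ 0.9280, so at α = 0.05 we fail to reject H₀.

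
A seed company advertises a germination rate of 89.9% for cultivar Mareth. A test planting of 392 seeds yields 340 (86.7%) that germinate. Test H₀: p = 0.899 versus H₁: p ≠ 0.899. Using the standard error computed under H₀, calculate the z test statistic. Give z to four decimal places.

p̂ = 340/392 = 0.867347.
Standard error under H₀: √(0.899×0.101/392) = 0.015219.
z = (0.867347 − 0.899)/0.015219 = -0.031653/0.015219 = -2.0798.
p-value = 2·P(Z > 2.080) ≈ 0.0375.

z = -2.0798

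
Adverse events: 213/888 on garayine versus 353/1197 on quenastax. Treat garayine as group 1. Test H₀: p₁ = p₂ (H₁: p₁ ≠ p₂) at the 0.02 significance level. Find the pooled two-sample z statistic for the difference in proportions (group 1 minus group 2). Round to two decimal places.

z = -2.79

p̂₁ = 213/888 = 0.2399, p̂₂ = 353/1197 = 0.2949.
Pooled p̂ = (213+353)/(888+1197) = 566/2085 = 0.2715.
SE = √(0.197771 × 0.00196155) = 0.0197.
z = (0.2399 − 0.2949)/0.0197 = -0.0550/0.0197 = -2.79.
Two-sided p-value ≈ 2·Φ(−2.794) = 0.0052, so at α = 0.02 we reject H₀.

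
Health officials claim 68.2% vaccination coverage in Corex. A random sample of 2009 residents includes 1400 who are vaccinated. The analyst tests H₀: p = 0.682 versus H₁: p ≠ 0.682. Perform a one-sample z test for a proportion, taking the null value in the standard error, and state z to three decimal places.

p̂ = 1400/2009 ≈ 0.696864.
Standard error under H₀: √(0.682×0.318/2009) = 0.010390.
z = (0.696864 − 0.682)/0.010390 = 0.014864/0.010390 = 1.431.
p-value = 2·P(Z > 1.431) ≈ 0.1525.

z = 1.431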